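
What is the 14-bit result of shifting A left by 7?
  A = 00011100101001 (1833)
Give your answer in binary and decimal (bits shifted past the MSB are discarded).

Shift left by 7: drop the top 7 bit(s), append 7 zero(s) on the right.
  00011100101001  ->  discard [0001110], keep [0101001], append 0000000
= 01010010000000

Answer: 01010010000000 (5248)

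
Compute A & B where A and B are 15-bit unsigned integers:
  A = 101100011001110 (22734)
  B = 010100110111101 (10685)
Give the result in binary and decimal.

Apply & to each column (1 only where both bits are 1):
  101100011001110
& 010100110111101
-----------------
  000100010001100

Answer: 000100010001100 (2188)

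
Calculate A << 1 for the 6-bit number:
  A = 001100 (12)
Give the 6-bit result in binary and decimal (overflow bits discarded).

Shift left by 1: drop the top 1 bit(s), append 1 zero(s) on the right.
  001100  ->  discard [0], keep [01100], append 0
= 011000

Answer: 011000 (24)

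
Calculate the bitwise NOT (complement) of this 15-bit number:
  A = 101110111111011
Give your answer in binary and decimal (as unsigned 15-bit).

Flip each bit (0->1, 1->0):
  101110111111011
  010001000000100

Answer: 010001000000100 (8708)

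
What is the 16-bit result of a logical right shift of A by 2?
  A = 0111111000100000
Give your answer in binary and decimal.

Logical shift right by 2: drop the bottom 2 bit(s), prepend 2 zero(s) on the left.
  0111111000100000  ->  keep [01111110001000], discard [00], prepend 00
= 0001111110001000

Answer: 0001111110001000 (8072)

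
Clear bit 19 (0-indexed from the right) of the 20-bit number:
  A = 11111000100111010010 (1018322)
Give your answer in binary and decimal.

Mask = ~(1 << 19) = 01111111111111111111
Bit 19 of A is 1, so AND-ing with the mask clears it to 0.
  11111000100111010010
& 01111111111111111111
----------------------
  01111000100111010010

Answer: 01111000100111010010 (494034)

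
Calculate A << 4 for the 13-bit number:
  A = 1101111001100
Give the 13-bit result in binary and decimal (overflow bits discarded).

Shift left by 4: drop the top 4 bit(s), append 4 zero(s) on the right.
  1101111001100  ->  discard [1101], keep [111001100], append 0000
= 1110011000000

Answer: 1110011000000 (7360)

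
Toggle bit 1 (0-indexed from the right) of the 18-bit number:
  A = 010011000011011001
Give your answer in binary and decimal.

Mask = 1 << 1 = 000000000000000010
Bit 1 of A is 0; XOR with the mask flips it to 1.
  010011000011011001
^ 000000000000000010
--------------------
  010011000011011011

Answer: 010011000011011011 (78043)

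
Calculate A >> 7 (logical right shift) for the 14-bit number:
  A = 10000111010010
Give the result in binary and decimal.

Logical shift right by 7: drop the bottom 7 bit(s), prepend 7 zero(s) on the left.
  10000111010010  ->  keep [1000011], discard [1010010], prepend 0000000
= 00000001000011

Answer: 00000001000011 (67)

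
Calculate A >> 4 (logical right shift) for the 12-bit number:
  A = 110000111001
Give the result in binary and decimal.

Logical shift right by 4: drop the bottom 4 bit(s), prepend 4 zero(s) on the left.
  110000111001  ->  keep [11000011], discard [1001], prepend 0000
= 000011000011

Answer: 000011000011 (195)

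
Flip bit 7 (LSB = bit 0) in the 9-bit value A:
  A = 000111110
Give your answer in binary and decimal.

Mask = 1 << 7 = 010000000
Bit 7 of A is 0; XOR with the mask flips it to 1.
  000111110
^ 010000000
-----------
  010111110

Answer: 010111110 (190)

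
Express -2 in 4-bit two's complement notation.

1. Binary of +2:  0010
2. Invert bits:     1101
3. Add 1:           1110

Answer: 1110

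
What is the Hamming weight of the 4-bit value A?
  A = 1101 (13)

1101
1-bits at positions (from bit 0 = LSB): 0, 2, 3
Count = 3

Answer: 3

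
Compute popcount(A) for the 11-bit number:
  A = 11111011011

11111011011
1-bits at positions (from bit 0 = LSB): 0, 1, 3, 4, 6, 7, 8, 9, 10
Count = 9

Answer: 9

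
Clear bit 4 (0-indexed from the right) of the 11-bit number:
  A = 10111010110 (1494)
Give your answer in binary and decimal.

Mask = ~(1 << 4) = 11111101111
Bit 4 of A is 1, so AND-ing with the mask clears it to 0.
  10111010110
& 11111101111
-------------
  10111000110

Answer: 10111000110 (1478)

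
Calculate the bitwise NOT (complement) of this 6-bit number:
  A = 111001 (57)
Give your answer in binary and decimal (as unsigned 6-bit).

Flip each bit (0->1, 1->0):
  111001
  000110

Answer: 000110 (6)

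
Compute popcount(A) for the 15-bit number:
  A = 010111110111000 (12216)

010111110111000
1-bits at positions (from bit 0 = LSB): 3, 4, 5, 7, 8, 9, 10, 11, 13
Count = 9

Answer: 9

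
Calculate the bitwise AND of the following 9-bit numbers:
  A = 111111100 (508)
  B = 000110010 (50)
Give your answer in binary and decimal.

Apply & to each column (1 only where both bits are 1):
  111111100
& 000110010
-----------
  000110000

Answer: 000110000 (48)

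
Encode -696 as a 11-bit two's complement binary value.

1. Binary of +696:  01010111000
2. Invert bits:     10101000111
3. Add 1:           10101001000

Answer: 10101001000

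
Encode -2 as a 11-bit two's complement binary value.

1. Binary of +2:  00000000010
2. Invert bits:     11111111101
3. Add 1:           11111111110

Answer: 11111111110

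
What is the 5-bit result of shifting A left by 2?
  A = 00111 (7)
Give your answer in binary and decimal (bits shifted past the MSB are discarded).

Shift left by 2: drop the top 2 bit(s), append 2 zero(s) on the right.
  00111  ->  discard [00], keep [111], append 00
= 11100

Answer: 11100 (28)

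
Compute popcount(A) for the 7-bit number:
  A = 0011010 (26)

0011010
1-bits at positions (from bit 0 = LSB): 1, 3, 4
Count = 3

Answer: 3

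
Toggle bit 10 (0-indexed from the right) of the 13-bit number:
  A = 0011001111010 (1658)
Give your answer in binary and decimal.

Mask = 1 << 10 = 0010000000000
Bit 10 of A is 1; XOR with the mask flips it to 0.
  0011001111010
^ 0010000000000
---------------
  0001001111010

Answer: 0001001111010 (634)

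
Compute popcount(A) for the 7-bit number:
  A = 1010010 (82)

1010010
1-bits at positions (from bit 0 = LSB): 1, 4, 6
Count = 3

Answer: 3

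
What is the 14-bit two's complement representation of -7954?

1. Binary of +7954:  01111100010010
2. Invert bits:     10000011101101
3. Add 1:           10000011101110

Answer: 10000011101110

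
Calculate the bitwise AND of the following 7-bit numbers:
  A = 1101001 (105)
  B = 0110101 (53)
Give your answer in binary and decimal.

Apply & to each column (1 only where both bits are 1):
  1101001
& 0110101
---------
  0100001

Answer: 0100001 (33)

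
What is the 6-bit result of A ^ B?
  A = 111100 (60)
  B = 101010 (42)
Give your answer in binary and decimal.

Apply ^ to each column (1 where bits differ):
  111100
^ 101010
--------
  010110

Answer: 010110 (22)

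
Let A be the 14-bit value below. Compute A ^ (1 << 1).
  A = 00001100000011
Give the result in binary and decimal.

Mask = 1 << 1 = 00000000000010
Bit 1 of A is 1; XOR with the mask flips it to 0.
  00001100000011
^ 00000000000010
----------------
  00001100000001

Answer: 00001100000001 (769)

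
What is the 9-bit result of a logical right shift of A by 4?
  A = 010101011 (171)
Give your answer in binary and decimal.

Logical shift right by 4: drop the bottom 4 bit(s), prepend 4 zero(s) on the left.
  010101011  ->  keep [01010], discard [1011], prepend 0000
= 000001010

Answer: 000001010 (10)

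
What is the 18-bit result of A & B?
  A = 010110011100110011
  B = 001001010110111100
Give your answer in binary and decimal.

Apply & to each column (1 only where both bits are 1):
  010110011100110011
& 001001010110111100
--------------------
  000000010100110000

Answer: 000000010100110000 (1328)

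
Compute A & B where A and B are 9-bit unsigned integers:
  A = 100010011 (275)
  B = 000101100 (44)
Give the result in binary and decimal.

Apply & to each column (1 only where both bits are 1):
  100010011
& 000101100
-----------
  000000000

Answer: 000000000 (0)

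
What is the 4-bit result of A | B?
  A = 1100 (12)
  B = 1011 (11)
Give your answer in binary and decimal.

Apply | to each column (1 where either bit is 1):
  1100
| 1011
------
  1111

Answer: 1111 (15)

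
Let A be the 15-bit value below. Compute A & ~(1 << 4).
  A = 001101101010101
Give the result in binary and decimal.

Mask = ~(1 << 4) = 111111111101111
Bit 4 of A is 1, so AND-ing with the mask clears it to 0.
  001101101010101
& 111111111101111
-----------------
  001101101000101

Answer: 001101101000101 (6981)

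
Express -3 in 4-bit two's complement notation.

1. Binary of +3:  0011
2. Invert bits:     1100
3. Add 1:           1101

Answer: 1101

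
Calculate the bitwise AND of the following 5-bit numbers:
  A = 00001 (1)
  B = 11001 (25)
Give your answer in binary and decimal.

Apply & to each column (1 only where both bits are 1):
  00001
& 11001
-------
  00001

Answer: 00001 (1)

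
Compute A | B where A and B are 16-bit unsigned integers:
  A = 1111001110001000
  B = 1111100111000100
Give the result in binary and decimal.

Apply | to each column (1 where either bit is 1):
  1111001110001000
| 1111100111000100
------------------
  1111101111001100

Answer: 1111101111001100 (64460)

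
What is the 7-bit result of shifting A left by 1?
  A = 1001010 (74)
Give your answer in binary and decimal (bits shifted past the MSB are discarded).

Shift left by 1: drop the top 1 bit(s), append 1 zero(s) on the right.
  1001010  ->  discard [1], keep [001010], append 0
= 0010100

Answer: 0010100 (20)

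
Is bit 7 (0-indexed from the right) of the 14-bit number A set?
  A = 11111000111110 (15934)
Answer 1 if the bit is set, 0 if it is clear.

Bit 7 is the 8th from the right.
  11111000111110
        ^
That bit is 0.

Answer: 0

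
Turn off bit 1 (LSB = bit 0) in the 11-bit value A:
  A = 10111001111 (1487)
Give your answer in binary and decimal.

Mask = ~(1 << 1) = 11111111101
Bit 1 of A is 1, so AND-ing with the mask clears it to 0.
  10111001111
& 11111111101
-------------
  10111001101

Answer: 10111001101 (1485)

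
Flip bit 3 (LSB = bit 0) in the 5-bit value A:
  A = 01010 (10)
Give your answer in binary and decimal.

Mask = 1 << 3 = 01000
Bit 3 of A is 1; XOR with the mask flips it to 0.
  01010
^ 01000
-------
  00010

Answer: 00010 (2)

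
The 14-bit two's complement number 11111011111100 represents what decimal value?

MSB is 1, so the value is negative. Find the magnitude:
1. Invert bits:  00000100000011
2. Add 1:        00000100000100  = 260
3. Apply sign:   -260

Answer: -260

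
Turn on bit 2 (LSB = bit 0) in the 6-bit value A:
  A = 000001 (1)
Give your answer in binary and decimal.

Mask = 1 << 2 = 000100
Bit 2 of A is 0, so OR-ing with the mask flips it to 1.
  000001
| 000100
--------
  000101

Answer: 000101 (5)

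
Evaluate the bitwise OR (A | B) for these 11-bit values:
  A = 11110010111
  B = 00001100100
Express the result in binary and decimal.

Apply | to each column (1 where either bit is 1):
  11110010111
| 00001100100
-------------
  11111110111

Answer: 11111110111 (2039)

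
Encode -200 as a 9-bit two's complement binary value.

1. Binary of +200:  011001000
2. Invert bits:     100110111
3. Add 1:           100111000

Answer: 100111000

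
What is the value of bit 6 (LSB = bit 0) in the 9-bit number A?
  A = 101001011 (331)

Bit 6 is the 7th from the right.
  101001011
    ^
That bit is 1.

Answer: 1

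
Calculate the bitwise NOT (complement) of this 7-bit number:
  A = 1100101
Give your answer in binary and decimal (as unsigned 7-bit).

Flip each bit (0->1, 1->0):
  1100101
  0011010

Answer: 0011010 (26)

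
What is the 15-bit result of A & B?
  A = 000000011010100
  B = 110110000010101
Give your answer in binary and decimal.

Apply & to each column (1 only where both bits are 1):
  000000011010100
& 110110000010101
-----------------
  000000000010100

Answer: 000000000010100 (20)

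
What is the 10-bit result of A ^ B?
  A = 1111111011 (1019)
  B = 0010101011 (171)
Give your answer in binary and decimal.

Apply ^ to each column (1 where bits differ):
  1111111011
^ 0010101011
------------
  1101010000

Answer: 1101010000 (848)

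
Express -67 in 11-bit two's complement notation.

1. Binary of +67:  00001000011
2. Invert bits:     11110111100
3. Add 1:           11110111101

Answer: 11110111101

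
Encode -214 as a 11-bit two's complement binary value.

1. Binary of +214:  00011010110
2. Invert bits:     11100101001
3. Add 1:           11100101010

Answer: 11100101010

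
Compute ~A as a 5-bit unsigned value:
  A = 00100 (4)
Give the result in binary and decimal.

Flip each bit (0->1, 1->0):
  00100
  11011

Answer: 11011 (27)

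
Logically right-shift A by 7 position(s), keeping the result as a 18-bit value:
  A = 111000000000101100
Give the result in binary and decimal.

Logical shift right by 7: drop the bottom 7 bit(s), prepend 7 zero(s) on the left.
  111000000000101100  ->  keep [11100000000], discard [0101100], prepend 0000000
= 000000011100000000

Answer: 000000011100000000 (1792)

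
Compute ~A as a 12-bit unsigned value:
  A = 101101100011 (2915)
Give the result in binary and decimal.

Flip each bit (0->1, 1->0):
  101101100011
  010010011100

Answer: 010010011100 (1180)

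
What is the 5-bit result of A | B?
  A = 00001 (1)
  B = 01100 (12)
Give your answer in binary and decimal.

Apply | to each column (1 where either bit is 1):
  00001
| 01100
-------
  01101

Answer: 01101 (13)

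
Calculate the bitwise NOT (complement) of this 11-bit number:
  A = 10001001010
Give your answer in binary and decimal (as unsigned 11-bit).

Flip each bit (0->1, 1->0):
  10001001010
  01110110101

Answer: 01110110101 (949)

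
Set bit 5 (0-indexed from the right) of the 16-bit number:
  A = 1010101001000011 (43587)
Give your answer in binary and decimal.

Mask = 1 << 5 = 0000000000100000
Bit 5 of A is 0, so OR-ing with the mask flips it to 1.
  1010101001000011
| 0000000000100000
------------------
  1010101001100011

Answer: 1010101001100011 (43619)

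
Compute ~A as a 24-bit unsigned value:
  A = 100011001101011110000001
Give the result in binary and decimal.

Flip each bit (0->1, 1->0):
  100011001101011110000001
  011100110010100001111110

Answer: 011100110010100001111110 (7547006)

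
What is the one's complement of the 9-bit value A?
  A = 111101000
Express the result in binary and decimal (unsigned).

Flip each bit (0->1, 1->0):
  111101000
  000010111

Answer: 000010111 (23)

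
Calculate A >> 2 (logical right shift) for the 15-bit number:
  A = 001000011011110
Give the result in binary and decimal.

Logical shift right by 2: drop the bottom 2 bit(s), prepend 2 zero(s) on the left.
  001000011011110  ->  keep [0010000110111], discard [10], prepend 00
= 000010000110111

Answer: 000010000110111 (1079)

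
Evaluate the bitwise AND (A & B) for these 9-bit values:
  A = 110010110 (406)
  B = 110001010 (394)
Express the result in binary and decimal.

Apply & to each column (1 only where both bits are 1):
  110010110
& 110001010
-----------
  110000010

Answer: 110000010 (386)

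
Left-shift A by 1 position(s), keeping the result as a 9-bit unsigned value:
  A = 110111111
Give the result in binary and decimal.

Shift left by 1: drop the top 1 bit(s), append 1 zero(s) on the right.
  110111111  ->  discard [1], keep [10111111], append 0
= 101111110

Answer: 101111110 (382)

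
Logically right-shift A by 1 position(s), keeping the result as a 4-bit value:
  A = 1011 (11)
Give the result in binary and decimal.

Logical shift right by 1: drop the bottom 1 bit(s), prepend 1 zero(s) on the left.
  1011  ->  keep [101], discard [1], prepend 0
= 0101

Answer: 0101 (5)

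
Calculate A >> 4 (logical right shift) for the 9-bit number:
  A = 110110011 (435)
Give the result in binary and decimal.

Logical shift right by 4: drop the bottom 4 bit(s), prepend 4 zero(s) on the left.
  110110011  ->  keep [11011], discard [0011], prepend 0000
= 000011011

Answer: 000011011 (27)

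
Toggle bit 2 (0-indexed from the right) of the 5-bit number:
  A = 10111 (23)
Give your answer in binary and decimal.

Mask = 1 << 2 = 00100
Bit 2 of A is 1; XOR with the mask flips it to 0.
  10111
^ 00100
-------
  10011

Answer: 10011 (19)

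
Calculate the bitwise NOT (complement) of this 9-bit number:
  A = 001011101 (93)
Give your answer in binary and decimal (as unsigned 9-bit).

Flip each bit (0->1, 1->0):
  001011101
  110100010

Answer: 110100010 (418)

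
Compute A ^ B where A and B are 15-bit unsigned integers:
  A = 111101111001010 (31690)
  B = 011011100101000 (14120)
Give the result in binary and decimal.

Apply ^ to each column (1 where bits differ):
  111101111001010
^ 011011100101000
-----------------
  100110011100010

Answer: 100110011100010 (19682)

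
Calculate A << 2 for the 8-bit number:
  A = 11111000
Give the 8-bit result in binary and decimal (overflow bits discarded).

Shift left by 2: drop the top 2 bit(s), append 2 zero(s) on the right.
  11111000  ->  discard [11], keep [111000], append 00
= 11100000

Answer: 11100000 (224)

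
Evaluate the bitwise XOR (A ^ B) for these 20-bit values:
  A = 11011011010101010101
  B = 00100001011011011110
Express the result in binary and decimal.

Apply ^ to each column (1 where bits differ):
  11011011010101010101
^ 00100001011011011110
----------------------
  11111010001110001011

Answer: 11111010001110001011 (1024907)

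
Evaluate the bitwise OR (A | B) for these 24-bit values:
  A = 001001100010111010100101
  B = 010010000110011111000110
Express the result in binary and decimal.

Apply | to each column (1 where either bit is 1):
  001001100010111010100101
| 010010000110011111000110
--------------------------
  011011100110111111100111

Answer: 011011100110111111100111 (7237607)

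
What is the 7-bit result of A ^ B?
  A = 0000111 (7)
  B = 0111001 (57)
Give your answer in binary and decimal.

Apply ^ to each column (1 where bits differ):
  0000111
^ 0111001
---------
  0111110

Answer: 0111110 (62)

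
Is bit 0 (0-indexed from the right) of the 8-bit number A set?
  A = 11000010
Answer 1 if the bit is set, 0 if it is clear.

Bit 0 is the 1st from the right.
  11000010
         ^
That bit is 0.

Answer: 0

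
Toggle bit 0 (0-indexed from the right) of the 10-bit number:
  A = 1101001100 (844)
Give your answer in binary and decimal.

Mask = 1 << 0 = 0000000001
Bit 0 of A is 0; XOR with the mask flips it to 1.
  1101001100
^ 0000000001
------------
  1101001101

Answer: 1101001101 (845)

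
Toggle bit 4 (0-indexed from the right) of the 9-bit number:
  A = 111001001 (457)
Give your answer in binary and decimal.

Mask = 1 << 4 = 000010000
Bit 4 of A is 0; XOR with the mask flips it to 1.
  111001001
^ 000010000
-----------
  111011001

Answer: 111011001 (473)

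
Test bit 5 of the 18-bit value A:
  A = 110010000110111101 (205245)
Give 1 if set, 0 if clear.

Bit 5 is the 6th from the right.
  110010000110111101
              ^
That bit is 1.

Answer: 1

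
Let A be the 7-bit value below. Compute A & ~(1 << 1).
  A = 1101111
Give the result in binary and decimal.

Mask = ~(1 << 1) = 1111101
Bit 1 of A is 1, so AND-ing with the mask clears it to 0.
  1101111
& 1111101
---------
  1101101

Answer: 1101101 (109)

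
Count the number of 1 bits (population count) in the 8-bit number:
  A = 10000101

10000101
1-bits at positions (from bit 0 = LSB): 0, 2, 7
Count = 3

Answer: 3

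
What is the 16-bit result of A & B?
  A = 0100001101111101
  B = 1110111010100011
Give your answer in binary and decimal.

Apply & to each column (1 only where both bits are 1):
  0100001101111101
& 1110111010100011
------------------
  0100001000100001

Answer: 0100001000100001 (16929)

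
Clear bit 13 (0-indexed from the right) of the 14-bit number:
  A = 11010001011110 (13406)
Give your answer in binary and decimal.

Mask = ~(1 << 13) = 01111111111111
Bit 13 of A is 1, so AND-ing with the mask clears it to 0.
  11010001011110
& 01111111111111
----------------
  01010001011110

Answer: 01010001011110 (5214)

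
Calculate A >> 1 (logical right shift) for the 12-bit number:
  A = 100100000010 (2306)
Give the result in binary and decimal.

Logical shift right by 1: drop the bottom 1 bit(s), prepend 1 zero(s) on the left.
  100100000010  ->  keep [10010000001], discard [0], prepend 0
= 010010000001

Answer: 010010000001 (1153)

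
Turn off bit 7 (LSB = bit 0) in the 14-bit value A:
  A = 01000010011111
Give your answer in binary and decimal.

Mask = ~(1 << 7) = 11111101111111
Bit 7 of A is 1, so AND-ing with the mask clears it to 0.
  01000010011111
& 11111101111111
----------------
  01000000011111

Answer: 01000000011111 (4127)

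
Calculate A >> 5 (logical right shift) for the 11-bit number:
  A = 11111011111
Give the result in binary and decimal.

Logical shift right by 5: drop the bottom 5 bit(s), prepend 5 zero(s) on the left.
  11111011111  ->  keep [111110], discard [11111], prepend 00000
= 00000111110

Answer: 00000111110 (62)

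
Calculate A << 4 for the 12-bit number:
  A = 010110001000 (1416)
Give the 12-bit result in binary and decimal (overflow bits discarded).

Shift left by 4: drop the top 4 bit(s), append 4 zero(s) on the right.
  010110001000  ->  discard [0101], keep [10001000], append 0000
= 100010000000

Answer: 100010000000 (2176)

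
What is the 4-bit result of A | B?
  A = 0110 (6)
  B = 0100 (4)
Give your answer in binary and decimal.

Apply | to each column (1 where either bit is 1):
  0110
| 0100
------
  0110

Answer: 0110 (6)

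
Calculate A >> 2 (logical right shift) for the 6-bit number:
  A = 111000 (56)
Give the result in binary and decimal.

Logical shift right by 2: drop the bottom 2 bit(s), prepend 2 zero(s) on the left.
  111000  ->  keep [1110], discard [00], prepend 00
= 001110

Answer: 001110 (14)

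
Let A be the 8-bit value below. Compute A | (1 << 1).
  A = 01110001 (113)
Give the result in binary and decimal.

Mask = 1 << 1 = 00000010
Bit 1 of A is 0, so OR-ing with the mask flips it to 1.
  01110001
| 00000010
----------
  01110011

Answer: 01110011 (115)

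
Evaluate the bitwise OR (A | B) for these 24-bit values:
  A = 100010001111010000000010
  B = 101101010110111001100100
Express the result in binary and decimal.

Apply | to each column (1 where either bit is 1):
  100010001111010000000010
| 101101010110111001100100
--------------------------
  101111011111111001100110

Answer: 101111011111111001100110 (12451430)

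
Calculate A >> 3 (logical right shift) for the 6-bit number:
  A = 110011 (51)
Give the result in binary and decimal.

Logical shift right by 3: drop the bottom 3 bit(s), prepend 3 zero(s) on the left.
  110011  ->  keep [110], discard [011], prepend 000
= 000110

Answer: 000110 (6)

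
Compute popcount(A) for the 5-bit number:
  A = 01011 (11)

01011
1-bits at positions (from bit 0 = LSB): 0, 1, 3
Count = 3

Answer: 3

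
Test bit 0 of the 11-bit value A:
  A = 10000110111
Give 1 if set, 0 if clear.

Bit 0 is the 1st from the right.
  10000110111
            ^
That bit is 1.

Answer: 1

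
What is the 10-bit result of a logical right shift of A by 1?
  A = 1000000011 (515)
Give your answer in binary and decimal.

Logical shift right by 1: drop the bottom 1 bit(s), prepend 1 zero(s) on the left.
  1000000011  ->  keep [100000001], discard [1], prepend 0
= 0100000001

Answer: 0100000001 (257)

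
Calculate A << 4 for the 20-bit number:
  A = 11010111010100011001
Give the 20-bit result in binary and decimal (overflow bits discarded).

Shift left by 4: drop the top 4 bit(s), append 4 zero(s) on the right.
  11010111010100011001  ->  discard [1101], keep [0111010100011001], append 0000
= 01110101000110010000

Answer: 01110101000110010000 (479632)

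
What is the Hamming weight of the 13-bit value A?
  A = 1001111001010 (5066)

1001111001010
1-bits at positions (from bit 0 = LSB): 1, 3, 6, 7, 8, 9, 12
Count = 7

Answer: 7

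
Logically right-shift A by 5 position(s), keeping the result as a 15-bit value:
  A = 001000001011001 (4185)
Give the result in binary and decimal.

Logical shift right by 5: drop the bottom 5 bit(s), prepend 5 zero(s) on the left.
  001000001011001  ->  keep [0010000010], discard [11001], prepend 00000
= 000000010000010

Answer: 000000010000010 (130)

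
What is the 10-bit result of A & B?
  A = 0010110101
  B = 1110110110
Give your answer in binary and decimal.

Apply & to each column (1 only where both bits are 1):
  0010110101
& 1110110110
------------
  0010110100

Answer: 0010110100 (180)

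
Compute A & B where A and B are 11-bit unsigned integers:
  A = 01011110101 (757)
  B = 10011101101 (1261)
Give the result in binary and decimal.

Apply & to each column (1 only where both bits are 1):
  01011110101
& 10011101101
-------------
  00011100101

Answer: 00011100101 (229)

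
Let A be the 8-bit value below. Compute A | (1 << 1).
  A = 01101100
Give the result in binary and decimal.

Mask = 1 << 1 = 00000010
Bit 1 of A is 0, so OR-ing with the mask flips it to 1.
  01101100
| 00000010
----------
  01101110

Answer: 01101110 (110)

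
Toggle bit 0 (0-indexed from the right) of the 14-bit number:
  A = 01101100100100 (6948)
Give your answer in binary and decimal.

Mask = 1 << 0 = 00000000000001
Bit 0 of A is 0; XOR with the mask flips it to 1.
  01101100100100
^ 00000000000001
----------------
  01101100100101

Answer: 01101100100101 (6949)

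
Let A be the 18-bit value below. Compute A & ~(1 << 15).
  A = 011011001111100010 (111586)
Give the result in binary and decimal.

Mask = ~(1 << 15) = 110111111111111111
Bit 15 of A is 1, so AND-ing with the mask clears it to 0.
  011011001111100010
& 110111111111111111
--------------------
  010011001111100010

Answer: 010011001111100010 (78818)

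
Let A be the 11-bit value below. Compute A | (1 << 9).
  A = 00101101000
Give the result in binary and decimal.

Mask = 1 << 9 = 01000000000
Bit 9 of A is 0, so OR-ing with the mask flips it to 1.
  00101101000
| 01000000000
-------------
  01101101000

Answer: 01101101000 (872)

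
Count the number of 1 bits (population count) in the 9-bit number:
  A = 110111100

110111100
1-bits at positions (from bit 0 = LSB): 2, 3, 4, 5, 7, 8
Count = 6

Answer: 6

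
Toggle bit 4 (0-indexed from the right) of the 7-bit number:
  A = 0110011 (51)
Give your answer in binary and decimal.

Mask = 1 << 4 = 0010000
Bit 4 of A is 1; XOR with the mask flips it to 0.
  0110011
^ 0010000
---------
  0100011

Answer: 0100011 (35)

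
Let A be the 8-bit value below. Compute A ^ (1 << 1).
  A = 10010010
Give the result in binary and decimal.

Mask = 1 << 1 = 00000010
Bit 1 of A is 1; XOR with the mask flips it to 0.
  10010010
^ 00000010
----------
  10010000

Answer: 10010000 (144)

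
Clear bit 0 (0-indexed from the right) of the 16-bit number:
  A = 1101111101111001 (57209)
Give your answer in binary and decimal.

Mask = ~(1 << 0) = 1111111111111110
Bit 0 of A is 1, so AND-ing with the mask clears it to 0.
  1101111101111001
& 1111111111111110
------------------
  1101111101111000

Answer: 1101111101111000 (57208)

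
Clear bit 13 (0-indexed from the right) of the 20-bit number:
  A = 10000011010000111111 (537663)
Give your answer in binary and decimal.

Mask = ~(1 << 13) = 11111101111111111111
Bit 13 of A is 1, so AND-ing with the mask clears it to 0.
  10000011010000111111
& 11111101111111111111
----------------------
  10000001010000111111

Answer: 10000001010000111111 (529471)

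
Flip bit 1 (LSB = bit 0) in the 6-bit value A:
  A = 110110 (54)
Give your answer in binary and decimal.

Mask = 1 << 1 = 000010
Bit 1 of A is 1; XOR with the mask flips it to 0.
  110110
^ 000010
--------
  110100

Answer: 110100 (52)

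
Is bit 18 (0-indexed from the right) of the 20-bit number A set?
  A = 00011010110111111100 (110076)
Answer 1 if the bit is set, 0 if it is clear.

Bit 18 is the 19th from the right.
  00011010110111111100
   ^
That bit is 0.

Answer: 0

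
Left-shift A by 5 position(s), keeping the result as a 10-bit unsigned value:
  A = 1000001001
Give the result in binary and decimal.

Shift left by 5: drop the top 5 bit(s), append 5 zero(s) on the right.
  1000001001  ->  discard [10000], keep [01001], append 00000
= 0100100000

Answer: 0100100000 (288)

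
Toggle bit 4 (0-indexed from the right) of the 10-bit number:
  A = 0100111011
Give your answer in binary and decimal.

Mask = 1 << 4 = 0000010000
Bit 4 of A is 1; XOR with the mask flips it to 0.
  0100111011
^ 0000010000
------------
  0100101011

Answer: 0100101011 (299)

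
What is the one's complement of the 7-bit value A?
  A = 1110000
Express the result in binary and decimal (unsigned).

Flip each bit (0->1, 1->0):
  1110000
  0001111

Answer: 0001111 (15)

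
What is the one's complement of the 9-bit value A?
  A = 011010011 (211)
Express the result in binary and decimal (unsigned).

Flip each bit (0->1, 1->0):
  011010011
  100101100

Answer: 100101100 (300)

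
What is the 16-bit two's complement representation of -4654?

1. Binary of +4654:  0001001000101110
2. Invert bits:     1110110111010001
3. Add 1:           1110110111010010

Answer: 1110110111010010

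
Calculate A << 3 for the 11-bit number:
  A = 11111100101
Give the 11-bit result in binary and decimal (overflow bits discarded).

Shift left by 3: drop the top 3 bit(s), append 3 zero(s) on the right.
  11111100101  ->  discard [111], keep [11100101], append 000
= 11100101000

Answer: 11100101000 (1832)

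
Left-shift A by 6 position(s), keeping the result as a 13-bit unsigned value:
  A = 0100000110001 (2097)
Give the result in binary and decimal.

Shift left by 6: drop the top 6 bit(s), append 6 zero(s) on the right.
  0100000110001  ->  discard [010000], keep [0110001], append 000000
= 0110001000000

Answer: 0110001000000 (3136)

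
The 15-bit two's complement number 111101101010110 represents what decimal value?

MSB is 1, so the value is negative. Find the magnitude:
1. Invert bits:  000010010101001
2. Add 1:        000010010101010  = 1194
3. Apply sign:   -1194

Answer: -1194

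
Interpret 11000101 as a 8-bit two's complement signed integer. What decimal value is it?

MSB is 1, so the value is negative. Find the magnitude:
1. Invert bits:  00111010
2. Add 1:        00111011  = 59
3. Apply sign:   -59

Answer: -59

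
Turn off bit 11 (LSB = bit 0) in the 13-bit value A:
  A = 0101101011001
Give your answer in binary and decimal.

Mask = ~(1 << 11) = 1011111111111
Bit 11 of A is 1, so AND-ing with the mask clears it to 0.
  0101101011001
& 1011111111111
---------------
  0001101011001

Answer: 0001101011001 (857)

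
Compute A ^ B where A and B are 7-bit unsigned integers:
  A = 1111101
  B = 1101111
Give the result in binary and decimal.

Apply ^ to each column (1 where bits differ):
  1111101
^ 1101111
---------
  0010010

Answer: 0010010 (18)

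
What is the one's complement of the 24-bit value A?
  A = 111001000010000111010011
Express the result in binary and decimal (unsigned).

Flip each bit (0->1, 1->0):
  111001000010000111010011
  000110111101111000101100

Answer: 000110111101111000101100 (1826348)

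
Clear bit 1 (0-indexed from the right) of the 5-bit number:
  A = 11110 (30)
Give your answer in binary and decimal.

Mask = ~(1 << 1) = 11101
Bit 1 of A is 1, so AND-ing with the mask clears it to 0.
  11110
& 11101
-------
  11100

Answer: 11100 (28)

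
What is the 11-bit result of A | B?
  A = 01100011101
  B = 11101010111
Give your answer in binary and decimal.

Apply | to each column (1 where either bit is 1):
  01100011101
| 11101010111
-------------
  11101011111

Answer: 11101011111 (1887)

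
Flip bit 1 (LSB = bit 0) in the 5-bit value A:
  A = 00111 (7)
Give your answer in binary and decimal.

Mask = 1 << 1 = 00010
Bit 1 of A is 1; XOR with the mask flips it to 0.
  00111
^ 00010
-------
  00101

Answer: 00101 (5)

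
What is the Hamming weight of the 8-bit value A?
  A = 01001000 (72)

01001000
1-bits at positions (from bit 0 = LSB): 3, 6
Count = 2

Answer: 2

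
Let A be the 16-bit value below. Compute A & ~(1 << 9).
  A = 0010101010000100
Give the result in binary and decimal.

Mask = ~(1 << 9) = 1111110111111111
Bit 9 of A is 1, so AND-ing with the mask clears it to 0.
  0010101010000100
& 1111110111111111
------------------
  0010100010000100

Answer: 0010100010000100 (10372)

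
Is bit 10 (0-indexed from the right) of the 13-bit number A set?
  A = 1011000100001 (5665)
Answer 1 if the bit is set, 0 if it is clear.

Bit 10 is the 11th from the right.
  1011000100001
    ^
That bit is 1.

Answer: 1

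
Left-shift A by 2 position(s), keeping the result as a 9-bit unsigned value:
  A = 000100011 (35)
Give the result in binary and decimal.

Shift left by 2: drop the top 2 bit(s), append 2 zero(s) on the right.
  000100011  ->  discard [00], keep [0100011], append 00
= 010001100

Answer: 010001100 (140)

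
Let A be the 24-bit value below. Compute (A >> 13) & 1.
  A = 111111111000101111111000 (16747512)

Bit 13 is the 14th from the right.
  111111111000101111111000
            ^
That bit is 0.

Answer: 0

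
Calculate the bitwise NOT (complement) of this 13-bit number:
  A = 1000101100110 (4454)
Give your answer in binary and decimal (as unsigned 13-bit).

Flip each bit (0->1, 1->0):
  1000101100110
  0111010011001

Answer: 0111010011001 (3737)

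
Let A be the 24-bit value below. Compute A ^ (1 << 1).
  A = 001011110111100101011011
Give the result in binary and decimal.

Mask = 1 << 1 = 000000000000000000000010
Bit 1 of A is 1; XOR with the mask flips it to 0.
  001011110111100101011011
^ 000000000000000000000010
--------------------------
  001011110111100101011001

Answer: 001011110111100101011001 (3111257)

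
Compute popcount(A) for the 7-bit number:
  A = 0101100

0101100
1-bits at positions (from bit 0 = LSB): 2, 3, 5
Count = 3

Answer: 3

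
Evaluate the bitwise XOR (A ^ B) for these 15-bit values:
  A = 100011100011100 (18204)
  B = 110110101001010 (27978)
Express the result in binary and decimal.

Apply ^ to each column (1 where bits differ):
  100011100011100
^ 110110101001010
-----------------
  010101001010110

Answer: 010101001010110 (10838)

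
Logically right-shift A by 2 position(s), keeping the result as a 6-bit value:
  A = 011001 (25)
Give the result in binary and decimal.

Logical shift right by 2: drop the bottom 2 bit(s), prepend 2 zero(s) on the left.
  011001  ->  keep [0110], discard [01], prepend 00
= 000110

Answer: 000110 (6)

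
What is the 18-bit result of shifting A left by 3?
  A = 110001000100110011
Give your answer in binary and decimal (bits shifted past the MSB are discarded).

Shift left by 3: drop the top 3 bit(s), append 3 zero(s) on the right.
  110001000100110011  ->  discard [110], keep [001000100110011], append 000
= 001000100110011000

Answer: 001000100110011000 (35224)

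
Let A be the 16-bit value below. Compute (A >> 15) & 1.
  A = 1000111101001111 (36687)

Bit 15 is the 16th from the right.
  1000111101001111
  ^
That bit is 1.

Answer: 1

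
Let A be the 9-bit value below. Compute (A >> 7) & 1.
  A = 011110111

Bit 7 is the 8th from the right.
  011110111
   ^
That bit is 1.

Answer: 1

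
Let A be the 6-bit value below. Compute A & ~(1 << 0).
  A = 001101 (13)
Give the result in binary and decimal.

Mask = ~(1 << 0) = 111110
Bit 0 of A is 1, so AND-ing with the mask clears it to 0.
  001101
& 111110
--------
  001100

Answer: 001100 (12)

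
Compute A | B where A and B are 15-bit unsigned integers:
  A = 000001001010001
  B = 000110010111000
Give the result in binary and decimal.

Apply | to each column (1 where either bit is 1):
  000001001010001
| 000110010111000
-----------------
  000111011111001

Answer: 000111011111001 (3833)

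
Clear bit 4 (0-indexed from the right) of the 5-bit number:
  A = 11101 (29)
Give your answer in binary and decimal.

Mask = ~(1 << 4) = 01111
Bit 4 of A is 1, so AND-ing with the mask clears it to 0.
  11101
& 01111
-------
  01101

Answer: 01101 (13)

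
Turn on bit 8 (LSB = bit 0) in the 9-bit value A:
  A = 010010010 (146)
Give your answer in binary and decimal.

Mask = 1 << 8 = 100000000
Bit 8 of A is 0, so OR-ing with the mask flips it to 1.
  010010010
| 100000000
-----------
  110010010

Answer: 110010010 (402)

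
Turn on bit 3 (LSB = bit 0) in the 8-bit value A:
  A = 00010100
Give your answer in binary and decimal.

Mask = 1 << 3 = 00001000
Bit 3 of A is 0, so OR-ing with the mask flips it to 1.
  00010100
| 00001000
----------
  00011100

Answer: 00011100 (28)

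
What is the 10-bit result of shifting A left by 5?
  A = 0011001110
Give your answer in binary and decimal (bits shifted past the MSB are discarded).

Shift left by 5: drop the top 5 bit(s), append 5 zero(s) on the right.
  0011001110  ->  discard [00110], keep [01110], append 00000
= 0111000000

Answer: 0111000000 (448)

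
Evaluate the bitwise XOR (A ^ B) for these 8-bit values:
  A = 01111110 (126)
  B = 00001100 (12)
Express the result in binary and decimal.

Apply ^ to each column (1 where bits differ):
  01111110
^ 00001100
----------
  01110010

Answer: 01110010 (114)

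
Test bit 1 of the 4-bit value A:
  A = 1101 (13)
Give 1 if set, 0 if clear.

Bit 1 is the 2nd from the right.
  1101
    ^
That bit is 0.

Answer: 0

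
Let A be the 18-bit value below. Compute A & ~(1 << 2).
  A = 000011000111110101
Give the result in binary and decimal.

Mask = ~(1 << 2) = 111111111111111011
Bit 2 of A is 1, so AND-ing with the mask clears it to 0.
  000011000111110101
& 111111111111111011
--------------------
  000011000111110001

Answer: 000011000111110001 (12785)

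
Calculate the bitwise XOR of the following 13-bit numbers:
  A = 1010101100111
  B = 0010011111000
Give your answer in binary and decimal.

Apply ^ to each column (1 where bits differ):
  1010101100111
^ 0010011111000
---------------
  1000110011111

Answer: 1000110011111 (4511)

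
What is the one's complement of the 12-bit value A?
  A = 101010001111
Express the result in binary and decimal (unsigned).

Flip each bit (0->1, 1->0):
  101010001111
  010101110000

Answer: 010101110000 (1392)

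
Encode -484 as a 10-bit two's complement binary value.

1. Binary of +484:  0111100100
2. Invert bits:     1000011011
3. Add 1:           1000011100

Answer: 1000011100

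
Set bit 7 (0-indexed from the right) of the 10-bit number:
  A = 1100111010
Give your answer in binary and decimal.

Mask = 1 << 7 = 0010000000
Bit 7 of A is 0, so OR-ing with the mask flips it to 1.
  1100111010
| 0010000000
------------
  1110111010

Answer: 1110111010 (954)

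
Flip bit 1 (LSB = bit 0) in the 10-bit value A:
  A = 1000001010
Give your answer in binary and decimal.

Mask = 1 << 1 = 0000000010
Bit 1 of A is 1; XOR with the mask flips it to 0.
  1000001010
^ 0000000010
------------
  1000001000

Answer: 1000001000 (520)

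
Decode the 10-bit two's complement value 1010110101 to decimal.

MSB is 1, so the value is negative. Find the magnitude:
1. Invert bits:  0101001010
2. Add 1:        0101001011  = 331
3. Apply sign:   -331

Answer: -331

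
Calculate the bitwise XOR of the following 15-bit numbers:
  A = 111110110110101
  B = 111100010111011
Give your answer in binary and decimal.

Apply ^ to each column (1 where bits differ):
  111110110110101
^ 111100010111011
-----------------
  000010100001110

Answer: 000010100001110 (1294)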